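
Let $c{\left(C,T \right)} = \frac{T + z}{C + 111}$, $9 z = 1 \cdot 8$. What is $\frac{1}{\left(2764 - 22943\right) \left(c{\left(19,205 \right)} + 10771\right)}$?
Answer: $- \frac{1170}{254334562217} \approx -4.6002 \cdot 10^{-9}$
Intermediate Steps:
$z = \frac{8}{9}$ ($z = \frac{1 \cdot 8}{9} = \frac{1}{9} \cdot 8 = \frac{8}{9} \approx 0.88889$)
$c{\left(C,T \right)} = \frac{\frac{8}{9} + T}{111 + C}$ ($c{\left(C,T \right)} = \frac{T + \frac{8}{9}}{C + 111} = \frac{\frac{8}{9} + T}{111 + C}$)
$\frac{1}{\left(2764 - 22943\right) \left(c{\left(19,205 \right)} + 10771\right)} = \frac{1}{\left(2764 - 22943\right) \left(\frac{\frac{8}{9} + 205}{111 + 19} + 10771\right)} = \frac{1}{\left(-20179\right) \left(\frac{1}{130} \cdot \frac{1853}{9} + 10771\right)} = \frac{1}{\left(-20179\right) \left(\frac{1853}{1170} + 10771\right)} = \frac{1}{\left(-20179\right) \frac{12603923}{1170}} = \frac{1}{- \frac{254334562217}{1170}} = - \frac{1170}{254334562217}$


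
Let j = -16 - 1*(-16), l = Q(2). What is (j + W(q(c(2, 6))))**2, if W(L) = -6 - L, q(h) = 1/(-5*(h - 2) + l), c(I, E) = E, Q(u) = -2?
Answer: 17161/484 ≈ 35.457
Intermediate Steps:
l = -2
q(h) = 1/(8 - 5*h) (q(h) = 1/(-5*(h - 2) - 2) = 1/(-5*(-2 + h) - 2) = 1/((10 - 5*h) - 2) = 1/(8 - 5*h))
j = 0 (j = -16 + 16 = 0)
(j + W(q(c(2, 6))))**2 = (0 + (-6 - (-1)/(-8 + 5*6)))**2 = (0 + (-6 - (-1)/(-8 + 30)))**2 = (0 + (-6 - (-1)/22))**2 = (0 + (-6 - 1*(-1/22)))**2 = (0 + (-6 + 1/22))**2 = (0 - 131/22)**2 = (-131/22)**2 = 17161/484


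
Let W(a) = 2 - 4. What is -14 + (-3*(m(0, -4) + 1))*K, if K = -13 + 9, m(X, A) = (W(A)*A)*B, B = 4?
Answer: 382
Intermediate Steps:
W(a) = -2
m(X, A) = -8*A (m(X, A) = -2*A*4 = -8*A)
K = -4
-14 + (-3*(m(0, -4) + 1))*K = -14 - 3*(-8*(-4) + 1)*(-4) = -14 - 3*(32 + 1)*(-4) = -14 - 3*33*(-4) = -14 - 99*(-4) = -14 + 396 = 382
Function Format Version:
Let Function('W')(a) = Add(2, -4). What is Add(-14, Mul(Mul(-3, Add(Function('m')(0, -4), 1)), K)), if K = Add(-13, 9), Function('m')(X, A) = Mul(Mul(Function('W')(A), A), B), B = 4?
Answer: 382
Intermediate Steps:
Function('W')(a) = -2
Function('m')(X, A) = Mul(-8, A) (Function('m')(X, A) = Mul(Mul(-2, A), 4) = Mul(-8, A))
K = -4
Add(-14, Mul(Mul(-3, Add(Function('m')(0, -4), 1)), K)) = Add(-14, Mul(Mul(-3, Add(Mul(-8, -4), 1)), -4)) = Add(-14, Mul(Mul(-3, Add(32, 1)), -4)) = Add(-14, Mul(Mul(-3, 33), -4)) = Add(-14, Mul(-99, -4)) = Add(-14, 396) = 382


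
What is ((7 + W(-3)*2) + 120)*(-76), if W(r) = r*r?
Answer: -11020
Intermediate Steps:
W(r) = r²
((7 + W(-3)*2) + 120)*(-76) = ((7 + (-3)²*2) + 120)*(-76) = ((7 + 9*2) + 120)*(-76) = ((7 + 18) + 120)*(-76) = (25 + 120)*(-76) = 145*(-76) = -11020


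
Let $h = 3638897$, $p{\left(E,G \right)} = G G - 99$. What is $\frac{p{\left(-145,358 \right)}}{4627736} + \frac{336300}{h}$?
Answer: $\frac{2022322961105}{16839854647192} \approx 0.12009$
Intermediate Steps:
$p{\left(E,G \right)} = -99 + G^{2}$ ($p{\left(E,G \right)} = G^{2} - 99 = -99 + G^{2}$)
$\frac{p{\left(-145,358 \right)}}{4627736} + \frac{336300}{h} = \frac{-99 + 358^{2}}{4627736} + \frac{336300}{3638897} = \left(-99 + 128164\right) \frac{1}{4627736} + 336300 \cdot \frac{1}{3638897} = 128065 \cdot \frac{1}{4627736} + \frac{336300}{3638897} = \frac{128065}{4627736} + \frac{336300}{3638897} = \frac{2022322961105}{16839854647192}$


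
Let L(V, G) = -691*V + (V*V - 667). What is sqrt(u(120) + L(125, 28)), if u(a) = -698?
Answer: I*sqrt(72115) ≈ 268.54*I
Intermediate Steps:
L(V, G) = -667 + V**2 - 691*V (L(V, G) = -691*V + (V**2 - 667) = -691*V + (-667 + V**2) = -667 + V**2 - 691*V)
sqrt(u(120) + L(125, 28)) = sqrt(-698 + (-667 + 125**2 - 691*125)) = sqrt(-698 + (-667 + 15625 - 86375)) = sqrt(-698 - 71417) = sqrt(-72115) = I*sqrt(72115)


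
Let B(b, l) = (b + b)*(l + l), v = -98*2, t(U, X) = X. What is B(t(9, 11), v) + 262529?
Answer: 253905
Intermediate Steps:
v = -196
B(b, l) = 4*b*l (B(b, l) = (2*b)*(2*l) = 4*b*l)
B(t(9, 11), v) + 262529 = 4*11*(-196) + 262529 = -8624 + 262529 = 253905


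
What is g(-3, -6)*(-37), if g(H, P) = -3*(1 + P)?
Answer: -555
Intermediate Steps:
g(H, P) = -3 - 3*P
g(-3, -6)*(-37) = (-3 - 3*(-6))*(-37) = (-3 + 18)*(-37) = 15*(-37) = -555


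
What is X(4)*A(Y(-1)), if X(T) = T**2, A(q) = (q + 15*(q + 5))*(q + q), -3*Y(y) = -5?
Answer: 48800/9 ≈ 5422.2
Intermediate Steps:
Y(y) = 5/3 (Y(y) = -1/3*(-5) = 5/3)
A(q) = 2*q*(75 + 16*q) (A(q) = (q + 15*(5 + q))*(2*q) = (q + (75 + 15*q))*(2*q) = (75 + 16*q)*(2*q) = 2*q*(75 + 16*q))
X(4)*A(Y(-1)) = 4**2*(2*(5/3)*(75 + 16*(5/3))) = 16*(2*(5/3)*(75 + 80/3)) = 16*(2*(5/3)*(305/3)) = 16*(3050/9) = 48800/9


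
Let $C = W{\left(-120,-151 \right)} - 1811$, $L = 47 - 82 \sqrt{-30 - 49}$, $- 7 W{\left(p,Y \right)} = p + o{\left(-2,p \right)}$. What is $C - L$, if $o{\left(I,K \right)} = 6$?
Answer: $- \frac{12892}{7} + 82 i \sqrt{79} \approx -1841.7 + 728.83 i$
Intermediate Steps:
$W{\left(p,Y \right)} = - \frac{6}{7} - \frac{p}{7}$ ($W{\left(p,Y \right)} = - \frac{p + 6}{7} = - \frac{6 + p}{7} = - \frac{6}{7} - \frac{p}{7}$)
$L = 47 - 82 i \sqrt{79}$ ($L = 47 - 82 \sqrt{-79} = 47 - 82 i \sqrt{79} \approx 47.0 - 728.83 i$)
$C = - \frac{12563}{7}$ ($C = \left(- \frac{6}{7} - - \frac{120}{7}\right) - 1811 = \left(- \frac{6}{7} + \frac{120}{7}\right) - 1811 = \frac{114}{7} - 1811 = - \frac{12563}{7} \approx -1794.7$)
$C - L = - \frac{12563}{7} - \left(47 - 82 i \sqrt{79}\right) = - \frac{12892}{7} + 82 i \sqrt{79}$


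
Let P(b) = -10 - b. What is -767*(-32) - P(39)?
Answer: 24593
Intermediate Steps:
-767*(-32) - P(39) = -767*(-32) - (-10 - 1*39) = 24544 - (-10 - 39) = 24544 - 1*(-49) = 24544 + 49 = 24593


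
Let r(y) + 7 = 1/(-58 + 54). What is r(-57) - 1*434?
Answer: -1765/4 ≈ -441.25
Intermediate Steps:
r(y) = -29/4 (r(y) = -7 + 1/(-58 + 54) = -7 + 1/(-4) = -7 - ¼ = -29/4)
r(-57) - 1*434 = -29/4 - 1*434 = -29/4 - 434 = -1765/4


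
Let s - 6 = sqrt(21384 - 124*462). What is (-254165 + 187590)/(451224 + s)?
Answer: -5006772875/33934758134 + 133150*I*sqrt(561)/50902137201 ≈ -0.14754 + 6.1956e-5*I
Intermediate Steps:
s = 6 + 8*I*sqrt(561) (s = 6 + sqrt(21384 - 124*462) = 6 + sqrt(21384 - 57288) = 6 + sqrt(-35904) = 6 + 8*I*sqrt(561) ≈ 6.0 + 189.48*I)
(-254165 + 187590)/(451224 + s) = (-254165 + 187590)/(451224 + (6 + 8*I*sqrt(561))) = -66575/(451230 + 8*I*sqrt(561))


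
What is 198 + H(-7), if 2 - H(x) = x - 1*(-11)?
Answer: 196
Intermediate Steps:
H(x) = -9 - x (H(x) = 2 - (x - 1*(-11)) = 2 - (x + 11) = 2 - (11 + x) = 2 + (-11 - x) = -9 - x)
198 + H(-7) = 198 + (-9 - 1*(-7)) = 198 + (-9 + 7) = 198 - 2 = 196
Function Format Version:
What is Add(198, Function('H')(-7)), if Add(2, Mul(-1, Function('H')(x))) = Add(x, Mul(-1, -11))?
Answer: 196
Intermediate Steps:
Function('H')(x) = Add(-9, Mul(-1, x)) (Function('H')(x) = Add(2, Mul(-1, Add(x, Mul(-1, -11)))) = Add(2, Mul(-1, Add(x, 11))) = Add(2, Mul(-1, Add(11, x))) = Add(2, Add(-11, Mul(-1, x))) = Add(-9, Mul(-1, x)))
Add(198, Function('H')(-7)) = Add(198, Add(-9, Mul(-1, -7))) = Add(198, Add(-9, 7)) = Add(198, -2) = 196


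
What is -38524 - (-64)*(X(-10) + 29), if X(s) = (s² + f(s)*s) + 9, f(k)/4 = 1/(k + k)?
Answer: -29564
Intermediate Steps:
f(k) = 2/k (f(k) = 4/(k + k) = 4/((2*k)) = 4*(1/(2*k)) = 2/k)
X(s) = 11 + s² (X(s) = (s² + (2/s)*s) + 9 = (s² + 2) + 9 = (2 + s²) + 9 = 11 + s²)
-38524 - (-64)*(X(-10) + 29) = -38524 - (-64)*((11 + (-10)²) + 29) = -38524 - (-64)*((11 + 100) + 29) = -38524 - (-64)*(111 + 29) = -38524 - (-64)*140 = -38524 - 1*(-8960) = -38524 + 8960 = -29564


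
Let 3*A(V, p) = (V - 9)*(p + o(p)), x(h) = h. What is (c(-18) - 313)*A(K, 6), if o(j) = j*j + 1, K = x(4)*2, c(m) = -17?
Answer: 4730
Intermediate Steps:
K = 8 (K = 4*2 = 8)
o(j) = 1 + j² (o(j) = j² + 1 = 1 + j²)
A(V, p) = (-9 + V)*(1 + p + p²)/3 (A(V, p) = ((V - 9)*(p + (1 + p²)))/3 = ((-9 + V)*(1 + p + p²))/3 = (-9 + V)*(1 + p + p²)/3)
(c(-18) - 313)*A(K, 6) = (-17 - 313)*(-3 - 3*6 - 3*6² + (⅓)*8*6 + (⅓)*8*(1 + 6²)) = -330*(-3 - 18 - 3*36 + 16 + (⅓)*8*(1 + 36)) = -330*(-3 - 18 - 108 + 16 + (⅓)*8*37) = -330*(-3 - 18 - 108 + 16 + 296/3) = -330*(-43/3) = 4730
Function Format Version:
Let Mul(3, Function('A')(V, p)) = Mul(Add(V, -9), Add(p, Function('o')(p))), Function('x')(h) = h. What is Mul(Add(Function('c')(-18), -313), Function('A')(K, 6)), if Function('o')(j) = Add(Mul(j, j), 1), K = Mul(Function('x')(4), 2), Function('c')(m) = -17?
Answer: 4730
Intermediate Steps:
K = 8 (K = Mul(4, 2) = 8)
Function('o')(j) = Add(1, Pow(j, 2)) (Function('o')(j) = Add(Pow(j, 2), 1) = Add(1, Pow(j, 2)))
Function('A')(V, p) = Mul(Rational(1, 3), Add(-9, V), Add(1, p, Pow(p, 2))) (Function('A')(V, p) = Mul(Rational(1, 3), Mul(Add(V, -9), Add(p, Add(1, Pow(p, 2))))) = Mul(Rational(1, 3), Mul(Add(-9, V), Add(1, p, Pow(p, 2)))) = Mul(Rational(1, 3), Add(-9, V), Add(1, p, Pow(p, 2))))
Mul(Add(Function('c')(-18), -313), Function('A')(K, 6)) = Mul(Add(-17, -313), Add(-3, Mul(-3, 6), Mul(-3, Pow(6, 2)), Mul(Rational(1, 3), 8, 6), Mul(Rational(1, 3), 8, Add(1, Pow(6, 2))))) = Mul(-330, Add(-3, -18, Mul(-3, 36), 16, Mul(Rational(1, 3), 8, Add(1, 36)))) = Mul(-330, Add(-3, -18, -108, 16, Mul(Rational(1, 3), 8, 37))) = Mul(-330, Add(-3, -18, -108, 16, Rational(296, 3))) = Mul(-330, Rational(-43, 3)) = 4730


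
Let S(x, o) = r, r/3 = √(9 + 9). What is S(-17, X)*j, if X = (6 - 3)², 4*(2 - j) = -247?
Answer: 2295*√2/4 ≈ 811.41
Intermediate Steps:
j = 255/4 (j = 2 - ¼*(-247) = 2 + 247/4 = 255/4 ≈ 63.750)
r = 9*√2 (r = 3*√(9 + 9) = 3*√18 = 3*(3*√2) = 9*√2 ≈ 12.728)
X = 9 (X = 3² = 9)
S(x, o) = 9*√2
S(-17, X)*j = (9*√2)*(255/4) = 2295*√2/4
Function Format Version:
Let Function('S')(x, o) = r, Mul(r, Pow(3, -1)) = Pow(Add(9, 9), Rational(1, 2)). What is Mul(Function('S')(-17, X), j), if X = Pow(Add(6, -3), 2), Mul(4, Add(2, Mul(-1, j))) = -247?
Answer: Mul(Rational(2295, 4), Pow(2, Rational(1, 2))) ≈ 811.41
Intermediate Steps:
j = Rational(255, 4) (j = Add(2, Mul(Rational(-1, 4), -247)) = Add(2, Rational(247, 4)) = Rational(255, 4) ≈ 63.750)
r = Mul(9, Pow(2, Rational(1, 2))) (r = Mul(3, Pow(Add(9, 9), Rational(1, 2))) = Mul(3, Pow(18, Rational(1, 2))) = Mul(3, Mul(3, Pow(2, Rational(1, 2)))) = Mul(9, Pow(2, Rational(1, 2))) ≈ 12.728)
X = 9 (X = Pow(3, 2) = 9)
Function('S')(x, o) = Mul(9, Pow(2, Rational(1, 2)))
Mul(Function('S')(-17, X), j) = Mul(Mul(9, Pow(2, Rational(1, 2))), Rational(255, 4)) = Mul(Rational(2295, 4), Pow(2, Rational(1, 2)))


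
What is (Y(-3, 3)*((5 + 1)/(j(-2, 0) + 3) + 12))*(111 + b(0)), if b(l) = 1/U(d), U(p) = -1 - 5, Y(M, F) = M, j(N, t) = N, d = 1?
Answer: -5985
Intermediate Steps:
U(p) = -6
b(l) = -⅙ (b(l) = 1/(-6) = -⅙)
(Y(-3, 3)*((5 + 1)/(j(-2, 0) + 3) + 12))*(111 + b(0)) = (-3*((5 + 1)/(-2 + 3) + 12))*(111 - ⅙) = -3*(6/1 + 12)*(665/6) = -3*(6*1 + 12)*(665/6) = -3*(6 + 12)*(665/6) = -3*18*(665/6) = -54*665/6 = -5985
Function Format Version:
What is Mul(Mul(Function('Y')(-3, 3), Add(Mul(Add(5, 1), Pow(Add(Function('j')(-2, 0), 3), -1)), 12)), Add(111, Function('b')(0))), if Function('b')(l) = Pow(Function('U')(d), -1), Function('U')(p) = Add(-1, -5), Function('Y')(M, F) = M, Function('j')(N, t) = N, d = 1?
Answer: -5985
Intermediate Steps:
Function('U')(p) = -6
Function('b')(l) = Rational(-1, 6) (Function('b')(l) = Pow(-6, -1) = Rational(-1, 6))
Mul(Mul(Function('Y')(-3, 3), Add(Mul(Add(5, 1), Pow(Add(Function('j')(-2, 0), 3), -1)), 12)), Add(111, Function('b')(0))) = Mul(Mul(-3, Add(Mul(Add(5, 1), Pow(Add(-2, 3), -1)), 12)), Add(111, Rational(-1, 6))) = Mul(Mul(-3, Add(Mul(6, Pow(1, -1)), 12)), Rational(665, 6)) = Mul(Mul(-3, Add(Mul(6, 1), 12)), Rational(665, 6)) = Mul(Mul(-3, Add(6, 12)), Rational(665, 6)) = Mul(Mul(-3, 18), Rational(665, 6)) = Mul(-54, Rational(665, 6)) = -5985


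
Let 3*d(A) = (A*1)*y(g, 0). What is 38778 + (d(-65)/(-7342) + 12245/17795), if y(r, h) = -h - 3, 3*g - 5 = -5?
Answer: 1013293791707/26130178 ≈ 38779.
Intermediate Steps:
g = 0 (g = 5/3 + (⅓)*(-5) = 5/3 - 5/3 = 0)
y(r, h) = -3 - h
d(A) = -A (d(A) = ((A*1)*(-3 - 1*0))/3 = (A*(-3 + 0))/3 = (A*(-3))/3 = (-3*A)/3 = -A)
38778 + (d(-65)/(-7342) + 12245/17795) = 38778 + (-1*(-65)/(-7342) + 12245/17795) = 38778 + (65*(-1/7342) + 12245*(1/17795)) = 38778 + (-65/7342 + 2449/3559) = 38778 + 17749223/26130178 = 1013293791707/26130178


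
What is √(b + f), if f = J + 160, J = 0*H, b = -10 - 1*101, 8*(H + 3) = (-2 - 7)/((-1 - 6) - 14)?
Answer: 7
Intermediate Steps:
H = -165/56 (H = -3 + ((-2 - 7)/((-1 - 6) - 14))/8 = -3 + (-9/(-7 - 14))/8 = -3 + (-9/(-21))/8 = -3 + (-9*(-1/21))/8 = -3 + (⅛)*(3/7) = -3 + 3/56 = -165/56 ≈ -2.9464)
b = -111 (b = -10 - 101 = -111)
J = 0 (J = 0*(-165/56) = 0)
f = 160 (f = 0 + 160 = 160)
√(b + f) = √(-111 + 160) = √49 = 7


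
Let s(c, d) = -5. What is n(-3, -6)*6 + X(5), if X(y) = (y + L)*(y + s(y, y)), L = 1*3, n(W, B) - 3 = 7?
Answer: 60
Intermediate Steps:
n(W, B) = 10 (n(W, B) = 3 + 7 = 10)
L = 3
X(y) = (-5 + y)*(3 + y) (X(y) = (y + 3)*(y - 5) = (3 + y)*(-5 + y) = (-5 + y)*(3 + y))
n(-3, -6)*6 + X(5) = 10*6 + (-15 + 5**2 - 2*5) = 60 + (-15 + 25 - 10) = 60 + 0 = 60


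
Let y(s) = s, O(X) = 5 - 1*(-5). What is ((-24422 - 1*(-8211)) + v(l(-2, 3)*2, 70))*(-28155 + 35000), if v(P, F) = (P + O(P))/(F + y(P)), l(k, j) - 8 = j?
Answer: -2552124025/23 ≈ -1.1096e+8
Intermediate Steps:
l(k, j) = 8 + j
O(X) = 10 (O(X) = 5 + 5 = 10)
v(P, F) = (10 + P)/(F + P) (v(P, F) = (P + 10)/(F + P) = (10 + P)/(F + P))
((-24422 - 1*(-8211)) + v(l(-2, 3)*2, 70))*(-28155 + 35000) = ((-24422 - 1*(-8211)) + (10 + (8 + 3)*2)/(70 + (8 + 3)*2))*(-28155 + 35000) = ((-24422 + 8211) + (10 + 11*2)/(70 + 11*2))*6845 = (-16211 + (10 + 22)/(70 + 22))*6845 = (-16211 + 32/92)*6845 = (-16211 + (1/92)*32)*6845 = (-16211 + 8/23)*6845 = -372845/23*6845 = -2552124025/23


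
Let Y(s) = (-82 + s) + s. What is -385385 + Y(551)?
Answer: -384365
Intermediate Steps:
Y(s) = -82 + 2*s
-385385 + Y(551) = -385385 + (-82 + 2*551) = -385385 + (-82 + 1102) = -385385 + 1020 = -384365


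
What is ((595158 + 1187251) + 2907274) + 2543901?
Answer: 7233584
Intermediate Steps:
((595158 + 1187251) + 2907274) + 2543901 = (1782409 + 2907274) + 2543901 = 4689683 + 2543901 = 7233584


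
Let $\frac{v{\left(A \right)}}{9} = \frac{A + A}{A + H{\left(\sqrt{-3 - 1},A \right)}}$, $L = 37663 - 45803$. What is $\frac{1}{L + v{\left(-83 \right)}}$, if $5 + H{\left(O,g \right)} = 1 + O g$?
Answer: $- \frac{142893761}{1162627320098} + \frac{62001 i}{581313660049} \approx -0.00012291 + 1.0666 \cdot 10^{-7} i$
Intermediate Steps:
$H{\left(O,g \right)} = -4 + O g$ ($H{\left(O,g \right)} = -5 + \left(1 + O g\right) = -4 + O g$)
$L = -8140$ ($L = 37663 - 45803 = -8140$)
$v{\left(A \right)} = \frac{18 A}{-4 + A + 2 i A}$ ($v{\left(A \right)} = 9 \frac{A + A}{A + \left(-4 + \sqrt{-3 - 1} A\right)} = 9 \frac{2 A}{A + \left(-4 + \sqrt{-4} A\right)} = 9 \frac{2 A}{A + \left(-4 + 2 i A\right)} = 9 \frac{2 A}{-4 + A + 2 i A} = \frac{18 A}{-4 + A + 2 i A}$)
$\frac{1}{L + v{\left(-83 \right)}} = \frac{1}{-8140 + 18 \left(-83\right) \frac{1}{-4 - 83 + 2 i \left(-83\right)}} = \frac{1}{-8140 + 18 \left(-83\right) \frac{1}{-4 - 83 - 166 i}} = \frac{1}{-8140 + 18 \left(-83\right) \frac{1}{-87 - 166 i}} = \frac{1}{-8140 + 18 \left(-83\right) \frac{-87 + 166 i}{35125}} = \frac{1}{-8140 + \left(\frac{129978}{35125} - \frac{248004 i}{35125}\right)} = \frac{1}{- \frac{285787522}{35125} - \frac{248004 i}{35125}} = \frac{35125 \left(- \frac{285787522}{35125} + \frac{248004 i}{35125}\right)}{2325254640196}$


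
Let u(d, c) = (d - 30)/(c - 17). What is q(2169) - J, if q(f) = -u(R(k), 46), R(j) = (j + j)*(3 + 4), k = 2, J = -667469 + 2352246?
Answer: -48858531/29 ≈ -1.6848e+6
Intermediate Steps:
J = 1684777
R(j) = 14*j (R(j) = (2*j)*7 = 14*j)
u(d, c) = (-30 + d)/(-17 + c)
q(f) = 2/29 (q(f) = -(-30 + 14*2)/(-17 + 46) = -(-30 + 28)/29 = -(-2)/29 = -1*(-2/29) = 2/29)
q(2169) - J = 2/29 - 1*1684777 = 2/29 - 1684777 = -48858531/29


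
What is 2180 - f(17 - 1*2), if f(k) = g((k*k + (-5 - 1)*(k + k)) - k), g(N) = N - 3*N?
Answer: 2240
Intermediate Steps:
g(N) = -2*N
f(k) = -2*k**2 + 26*k (f(k) = -2*((k*k + (-5 - 1)*(k + k)) - k) = -2*((k**2 - 12*k) - k) = -2*(k**2 - 13*k) = -2*k**2 + 26*k)
2180 - f(17 - 1*2) = 2180 - 2*(17 - 1*2)*(13 - (17 - 1*2)) = 2180 - 2*(17 - 2)*(13 - (17 - 2)) = 2180 - 2*15*(13 - 1*15) = 2180 - 2*15*(13 - 15) = 2180 - 2*15*(-2) = 2180 - 1*(-60) = 2180 + 60 = 2240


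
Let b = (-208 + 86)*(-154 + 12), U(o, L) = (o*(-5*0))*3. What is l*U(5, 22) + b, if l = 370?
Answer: 17324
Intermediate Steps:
U(o, L) = 0 (U(o, L) = (o*0)*3 = 0*3 = 0)
b = 17324 (b = -122*(-142) = 17324)
l*U(5, 22) + b = 370*0 + 17324 = 0 + 17324 = 17324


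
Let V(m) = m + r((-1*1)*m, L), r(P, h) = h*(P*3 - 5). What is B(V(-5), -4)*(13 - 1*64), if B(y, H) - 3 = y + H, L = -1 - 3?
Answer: 2346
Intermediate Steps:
L = -4
r(P, h) = h*(-5 + 3*P) (r(P, h) = h*(3*P - 5) = h*(-5 + 3*P))
V(m) = 20 + 13*m (V(m) = m - 4*(-5 + 3*((-1*1)*m)) = m - 4*(-5 + 3*(-m)) = m - 4*(-5 - 3*m) = m + (20 + 12*m) = 20 + 13*m)
B(y, H) = 3 + H + y (B(y, H) = 3 + (y + H) = 3 + (H + y) = 3 + H + y)
B(V(-5), -4)*(13 - 1*64) = (3 - 4 + (20 + 13*(-5)))*(13 - 1*64) = (3 - 4 + (20 - 65))*(13 - 64) = (3 - 4 - 45)*(-51) = -46*(-51) = 2346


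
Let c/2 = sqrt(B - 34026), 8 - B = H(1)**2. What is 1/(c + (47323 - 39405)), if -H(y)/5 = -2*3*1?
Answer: 3959/31417198 - I*sqrt(34918)/31417198 ≈ 0.00012601 - 5.9478e-6*I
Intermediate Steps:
H(y) = 30 (H(y) = -5*(-2*3) = -(-30) = -5*(-6) = 30)
B = -892 (B = 8 - 1*30**2 = 8 - 1*900 = 8 - 900 = -892)
c = 2*I*sqrt(34918) (c = 2*sqrt(-892 - 34026) = 2*sqrt(-34918) = 2*(I*sqrt(34918)) = 2*I*sqrt(34918) ≈ 373.73*I)
1/(c + (47323 - 39405)) = 1/(2*I*sqrt(34918) + (47323 - 39405)) = 1/(2*I*sqrt(34918) + 7918) = 1/(7918 + 2*I*sqrt(34918))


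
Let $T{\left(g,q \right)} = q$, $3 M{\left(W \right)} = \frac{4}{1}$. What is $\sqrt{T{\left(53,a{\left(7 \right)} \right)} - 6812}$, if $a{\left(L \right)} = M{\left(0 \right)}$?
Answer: $\frac{4 i \sqrt{3831}}{3} \approx 82.527 i$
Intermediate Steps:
$M{\left(W \right)} = \frac{4}{3}$ ($M{\left(W \right)} = \frac{4 \cdot 1^{-1}}{3} = \frac{4 \cdot 1}{3} = \frac{1}{3} \cdot 4 = \frac{4}{3}$)
$a{\left(L \right)} = \frac{4}{3}$
$\sqrt{T{\left(53,a{\left(7 \right)} \right)} - 6812} = \sqrt{\frac{4}{3} - 6812} = \sqrt{- \frac{20432}{3}} = \frac{4 i \sqrt{3831}}{3}$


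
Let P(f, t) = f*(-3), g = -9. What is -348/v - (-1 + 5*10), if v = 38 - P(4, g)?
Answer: -1399/25 ≈ -55.960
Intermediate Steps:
P(f, t) = -3*f
v = 50 (v = 38 - (-3)*4 = 38 - 1*(-12) = 38 + 12 = 50)
-348/v - (-1 + 5*10) = -348/50 - (-1 + 5*10) = -348*1/50 - (-1 + 50) = -174/25 - 1*49 = -174/25 - 49 = -1399/25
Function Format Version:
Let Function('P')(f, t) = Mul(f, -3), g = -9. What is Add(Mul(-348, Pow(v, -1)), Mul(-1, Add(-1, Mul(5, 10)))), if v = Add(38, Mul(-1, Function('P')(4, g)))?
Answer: Rational(-1399, 25) ≈ -55.960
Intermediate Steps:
Function('P')(f, t) = Mul(-3, f)
v = 50 (v = Add(38, Mul(-1, Mul(-3, 4))) = Add(38, Mul(-1, -12)) = Add(38, 12) = 50)
Add(Mul(-348, Pow(v, -1)), Mul(-1, Add(-1, Mul(5, 10)))) = Add(Mul(-348, Pow(50, -1)), Mul(-1, Add(-1, Mul(5, 10)))) = Add(Mul(-348, Rational(1, 50)), Mul(-1, Add(-1, 50))) = Add(Rational(-174, 25), Mul(-1, 49)) = Add(Rational(-174, 25), -49) = Rational(-1399, 25)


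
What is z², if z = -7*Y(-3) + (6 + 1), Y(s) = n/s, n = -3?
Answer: 0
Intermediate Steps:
Y(s) = -3/s
z = 0 (z = -(-21)/(-3) + (6 + 1) = -(-21)*(-1)/3 + 7 = -7*1 + 7 = -7 + 7 = 0)
z² = 0² = 0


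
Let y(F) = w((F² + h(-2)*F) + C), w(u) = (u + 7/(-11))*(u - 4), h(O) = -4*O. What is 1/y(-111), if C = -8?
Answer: 11/1435254228 ≈ 7.6641e-9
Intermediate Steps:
w(u) = (-4 + u)*(-7/11 + u) (w(u) = (u + 7*(-1/11))*(-4 + u) = (u - 7/11)*(-4 + u) = (-7/11 + u)*(-4 + u) = (-4 + u)*(-7/11 + u))
y(F) = 436/11 + (-8 + F² + 8*F)² - 408*F/11 - 51*F²/11 (y(F) = 28/11 + ((F² + (-4*(-2))*F) - 8)² - 51*((F² + (-4*(-2))*F) - 8)/11 = 28/11 + ((F² + 8*F) - 8)² - 51*((F² + 8*F) - 8)/11 = 28/11 + (-8 + F² + 8*F)² - 51*(-8 + F² + 8*F)/11 = 28/11 + (-8 + F² + 8*F)² + (408/11 - 408*F/11 - 51*F²/11) = 436/11 + (-8 + F² + 8*F)² - 408*F/11 - 51*F²/11)
1/y(-111) = 1/(1140/11 + (-111)⁴ + 16*(-111)³ - 1816/11*(-111) + (477/11)*(-111)²) = 1/(1140/11 + 151807041 + 16*(-1367631) + 201576/11 + (477/11)*12321) = 1/(1140/11 + 151807041 - 21882096 + 201576/11 + 5877117/11) = 1/(1435254228/11) = 11/1435254228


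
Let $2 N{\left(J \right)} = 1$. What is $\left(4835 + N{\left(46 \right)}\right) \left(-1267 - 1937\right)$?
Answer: $-15492942$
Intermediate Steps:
$N{\left(J \right)} = \frac{1}{2}$ ($N{\left(J \right)} = \frac{1}{2} \cdot 1 = \frac{1}{2}$)
$\left(4835 + N{\left(46 \right)}\right) \left(-1267 - 1937\right) = \left(4835 + \frac{1}{2}\right) \left(-1267 - 1937\right) = \frac{9671 \left(-1267 - 1937\right)}{2} = \frac{9671}{2} \left(-3204\right) = -15492942$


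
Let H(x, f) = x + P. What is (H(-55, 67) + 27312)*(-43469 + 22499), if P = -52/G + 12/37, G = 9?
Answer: -21144202450/37 ≈ -5.7146e+8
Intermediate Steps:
P = -1816/333 (P = -52/9 + 12/37 = -1816/333 ≈ -5.4535)
H(x, f) = -1816/333 + x (H(x, f) = x - 1816/333 = -1816/333 + x)
(H(-55, 67) + 27312)*(-43469 + 22499) = ((-1816/333 - 55) + 27312)*(-43469 + 22499) = (-20131/333 + 27312)*(-20970) = (9074765/333)*(-20970) = -21144202450/37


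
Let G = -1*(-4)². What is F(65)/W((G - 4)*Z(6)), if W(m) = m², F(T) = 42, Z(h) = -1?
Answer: 21/200 ≈ 0.10500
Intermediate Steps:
G = -16 (G = -1*16 = -16)
F(65)/W((G - 4)*Z(6)) = 42/(((-16 - 4)*(-1))²) = 42/((-20*(-1))²) = 42/(20²) = 42/400 = 42*(1/400) = 21/200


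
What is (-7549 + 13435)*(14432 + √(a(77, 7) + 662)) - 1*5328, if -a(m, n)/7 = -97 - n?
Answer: 84941424 + 5886*√1390 ≈ 8.5161e+7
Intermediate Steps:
a(m, n) = 679 + 7*n (a(m, n) = -7*(-97 - n) = 679 + 7*n)
(-7549 + 13435)*(14432 + √(a(77, 7) + 662)) - 1*5328 = (-7549 + 13435)*(14432 + √((679 + 7*7) + 662)) - 1*5328 = 5886*(14432 + √((679 + 49) + 662)) - 5328 = 5886*(14432 + √(728 + 662)) - 5328 = 5886*(14432 + √1390) - 5328 = (84946752 + 5886*√1390) - 5328 = 84941424 + 5886*√1390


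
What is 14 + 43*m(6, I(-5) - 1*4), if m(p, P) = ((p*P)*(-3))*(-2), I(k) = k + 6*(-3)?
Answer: -41782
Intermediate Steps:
I(k) = -18 + k (I(k) = k - 18 = -18 + k)
m(p, P) = 6*P*p (m(p, P) = ((P*p)*(-3))*(-2) = -3*P*p*(-2) = 6*P*p)
14 + 43*m(6, I(-5) - 1*4) = 14 + 43*(6*((-18 - 5) - 1*4)*6) = 14 + 43*(6*(-23 - 4)*6) = 14 + 43*(6*(-27)*6) = 14 + 43*(-972) = 14 - 41796 = -41782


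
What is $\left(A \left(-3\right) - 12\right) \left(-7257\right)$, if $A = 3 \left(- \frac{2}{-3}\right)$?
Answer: $130626$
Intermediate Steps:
$A = 2$ ($A = 3 \left(\left(-2\right) \left(- \frac{1}{3}\right)\right) = 3 \cdot \frac{2}{3} = 2$)
$\left(A \left(-3\right) - 12\right) \left(-7257\right) = \left(2 \left(-3\right) - 12\right) \left(-7257\right) = \left(-6 - 12\right) \left(-7257\right) = \left(-18\right) \left(-7257\right) = 130626$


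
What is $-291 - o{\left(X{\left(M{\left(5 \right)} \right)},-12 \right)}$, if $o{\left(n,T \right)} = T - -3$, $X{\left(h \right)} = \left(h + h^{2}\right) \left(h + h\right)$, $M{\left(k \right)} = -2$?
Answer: $-282$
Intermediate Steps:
$X{\left(h \right)} = 2 h \left(h + h^{2}\right)$ ($X{\left(h \right)} = \left(h + h^{2}\right) 2 h = 2 h \left(h + h^{2}\right)$)
$o{\left(n,T \right)} = 3 + T$ ($o{\left(n,T \right)} = T + 3 = 3 + T$)
$-291 - o{\left(X{\left(M{\left(5 \right)} \right)},-12 \right)} = -291 - \left(3 - 12\right) = -291 - -9 = -291 + 9 = -282$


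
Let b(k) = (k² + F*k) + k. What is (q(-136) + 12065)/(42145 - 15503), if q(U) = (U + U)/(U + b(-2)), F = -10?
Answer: 8933/19722 ≈ 0.45295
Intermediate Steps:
b(k) = k² - 9*k (b(k) = (k² - 10*k) + k = k² - 9*k)
q(U) = 2*U/(22 + U) (q(U) = (U + U)/(U - 2*(-9 - 2)) = (2*U)/(U - 2*(-11)) = (2*U)/(U + 22) = (2*U)/(22 + U) = 2*U/(22 + U))
(q(-136) + 12065)/(42145 - 15503) = (2*(-136)/(22 - 136) + 12065)/(42145 - 15503) = (2*(-136)/(-114) + 12065)/26642 = (2*(-136)*(-1/114) + 12065)*(1/26642) = (136/57 + 12065)*(1/26642) = (687841/57)*(1/26642) = 8933/19722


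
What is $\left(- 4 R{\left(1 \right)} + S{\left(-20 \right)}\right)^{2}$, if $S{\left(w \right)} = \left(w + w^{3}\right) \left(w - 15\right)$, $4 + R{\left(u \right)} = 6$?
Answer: $78787998864$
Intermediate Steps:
$R{\left(u \right)} = 2$ ($R{\left(u \right)} = -4 + 6 = 2$)
$S{\left(w \right)} = \left(-15 + w\right) \left(w + w^{3}\right)$ ($S{\left(w \right)} = \left(w + w^{3}\right) \left(-15 + w\right) = \left(-15 + w\right) \left(w + w^{3}\right)$)
$\left(- 4 R{\left(1 \right)} + S{\left(-20 \right)}\right)^{2} = \left(\left(-4\right) 2 - 20 \left(-15 - 20 + \left(-20\right)^{3} - 15 \left(-20\right)^{2}\right)\right)^{2} = \left(-8 - 20 \left(-15 - 20 - 8000 - 6000\right)\right)^{2} = \left(-8 - -280700\right)^{2} = \left(-8 + 280700\right)^{2} = 280692^{2} = 78787998864$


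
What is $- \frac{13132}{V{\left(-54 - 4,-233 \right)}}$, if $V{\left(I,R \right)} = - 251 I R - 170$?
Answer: $\frac{3283}{848046} \approx 0.0038713$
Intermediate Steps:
$V{\left(I,R \right)} = -170 - 251 I R$ ($V{\left(I,R \right)} = - 251 I R - 170 = -170 - 251 I R$)
$- \frac{13132}{V{\left(-54 - 4,-233 \right)}} = - \frac{13132}{-170 - 251 \left(-54 - 4\right) \left(-233\right)} = - \frac{13132}{-170 - \left(-14558\right) \left(-233\right)} = - \frac{13132}{-170 - 3392014} = - \frac{13132}{-3392184} = \left(-13132\right) \left(- \frac{1}{3392184}\right) = \frac{3283}{848046}$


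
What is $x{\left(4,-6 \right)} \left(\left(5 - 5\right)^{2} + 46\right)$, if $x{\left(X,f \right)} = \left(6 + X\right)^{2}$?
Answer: $4600$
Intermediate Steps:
$x{\left(4,-6 \right)} \left(\left(5 - 5\right)^{2} + 46\right) = \left(6 + 4\right)^{2} \left(\left(5 - 5\right)^{2} + 46\right) = 10^{2} \left(0^{2} + 46\right) = 100 \left(0 + 46\right) = 100 \cdot 46 = 4600$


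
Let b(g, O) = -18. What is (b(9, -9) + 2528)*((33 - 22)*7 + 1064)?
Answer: 2863910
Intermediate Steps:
(b(9, -9) + 2528)*((33 - 22)*7 + 1064) = (-18 + 2528)*((33 - 22)*7 + 1064) = 2510*(11*7 + 1064) = 2510*(77 + 1064) = 2510*1141 = 2863910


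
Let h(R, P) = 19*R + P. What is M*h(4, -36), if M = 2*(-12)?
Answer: -960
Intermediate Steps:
M = -24
h(R, P) = P + 19*R
M*h(4, -36) = -24*(-36 + 19*4) = -24*(-36 + 76) = -24*40 = -960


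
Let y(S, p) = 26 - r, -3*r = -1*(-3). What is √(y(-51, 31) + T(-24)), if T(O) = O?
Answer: √3 ≈ 1.7320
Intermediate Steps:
r = -1 (r = -(-1)*(-3)/3 = -⅓*3 = -1)
y(S, p) = 27 (y(S, p) = 26 - 1*(-1) = 26 + 1 = 27)
√(y(-51, 31) + T(-24)) = √(27 - 24) = √3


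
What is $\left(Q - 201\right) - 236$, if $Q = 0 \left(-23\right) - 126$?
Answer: $-563$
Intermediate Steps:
$Q = -126$ ($Q = 0 - 126 = -126$)
$\left(Q - 201\right) - 236 = \left(-126 - 201\right) - 236 = -327 - 236 = -563$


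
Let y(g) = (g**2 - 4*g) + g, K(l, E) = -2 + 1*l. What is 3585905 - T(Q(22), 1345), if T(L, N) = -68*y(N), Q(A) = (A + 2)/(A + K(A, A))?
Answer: 126325225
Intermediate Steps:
K(l, E) = -2 + l
y(g) = g**2 - 3*g
Q(A) = (2 + A)/(-2 + 2*A) (Q(A) = (A + 2)/(A + (-2 + A)) = (2 + A)/(-2 + 2*A))
T(L, N) = -68*N*(-3 + N)
3585905 - T(Q(22), 1345) = 3585905 - 68*1345*(3 - 1*1345) = 3585905 - 68*1345*(3 - 1345) = 3585905 - 68*1345*(-1342) = 3585905 - 1*(-122739320) = 3585905 + 122739320 = 126325225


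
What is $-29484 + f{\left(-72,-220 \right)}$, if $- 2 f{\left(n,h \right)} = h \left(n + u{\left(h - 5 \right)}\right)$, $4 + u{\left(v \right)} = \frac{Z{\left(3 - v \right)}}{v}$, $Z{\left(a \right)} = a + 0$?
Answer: $- \frac{569332}{15} \approx -37955.0$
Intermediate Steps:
$Z{\left(a \right)} = a$
$u{\left(v \right)} = -4 + \frac{3 - v}{v}$
$f{\left(n,h \right)} = - \frac{h \left(-5 + n + \frac{3}{-5 + h}\right)}{2}$ ($f{\left(n,h \right)} = - \frac{h \left(n - \left(5 - \frac{3}{h - 5}\right)\right)}{2} = - \frac{h \left(n - \left(5 - \frac{3}{-5 + h}\right)\right)}{2} = - \frac{h \left(-5 + n + \frac{3}{-5 + h}\right)}{2}$)
$-29484 + f{\left(-72,-220 \right)} = -29484 - - \frac{220 \left(8 - -220 + \left(-5 - 220\right) \left(-4 - 72\right)\right)}{-10 + 2 \left(-220\right)} = -29484 - - \frac{220 \left(8 + 220 - -17100\right)}{-10 - 440} = -29484 - - \frac{220 \left(8 + 220 + 17100\right)}{-450} = -29484 - \left(-220\right) \left(- \frac{1}{450}\right) 17328 = -29484 - \frac{127072}{15} = - \frac{569332}{15}$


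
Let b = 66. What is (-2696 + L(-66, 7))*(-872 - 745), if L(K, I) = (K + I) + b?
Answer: 4348113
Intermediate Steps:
L(K, I) = 66 + I + K (L(K, I) = (K + I) + 66 = (I + K) + 66 = 66 + I + K)
(-2696 + L(-66, 7))*(-872 - 745) = (-2696 + (66 + 7 - 66))*(-872 - 745) = (-2696 + 7)*(-1617) = -2689*(-1617) = 4348113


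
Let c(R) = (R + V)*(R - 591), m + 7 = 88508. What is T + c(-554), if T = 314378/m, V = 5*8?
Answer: 52085807908/88501 ≈ 5.8853e+5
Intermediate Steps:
m = 88501 (m = -7 + 88508 = 88501)
V = 40
c(R) = (-591 + R)*(40 + R) (c(R) = (R + 40)*(R - 591) = (40 + R)*(-591 + R) = (-591 + R)*(40 + R))
T = 314378/88501 ≈ 3.5523
T + c(-554) = 314378/88501 + (-23640 + (-554)² - 551*(-554)) = 314378/88501 + (-23640 + 306916 + 305254) = 314378/88501 + 588530 = 52085807908/88501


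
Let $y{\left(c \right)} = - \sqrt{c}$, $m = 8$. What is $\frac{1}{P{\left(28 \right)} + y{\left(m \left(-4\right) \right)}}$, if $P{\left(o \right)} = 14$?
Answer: $\frac{7}{114} + \frac{i \sqrt{2}}{57} \approx 0.061404 + 0.024811 i$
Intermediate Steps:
$\frac{1}{P{\left(28 \right)} + y{\left(m \left(-4\right) \right)}} = \frac{1}{14 - \sqrt{8 \left(-4\right)}} = \frac{1}{14 - \sqrt{-32}} = \frac{1}{14 - 4 i \sqrt{2}}$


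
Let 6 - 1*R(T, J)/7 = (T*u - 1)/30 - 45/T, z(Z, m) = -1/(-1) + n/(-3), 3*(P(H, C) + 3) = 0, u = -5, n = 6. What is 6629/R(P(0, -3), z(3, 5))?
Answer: -14205/142 ≈ -100.04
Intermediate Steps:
P(H, C) = -3 (P(H, C) = -3 + (1/3)*0 = -3 + 0 = -3)
z(Z, m) = -1 (z(Z, m) = -1/(-1) + 6/(-3) = -1*(-1) + 6*(-1/3) = 1 - 2 = -1)
R(T, J) = 1267/30 + 315/T + 7*T/6 (R(T, J) = 42 - 7*((T*(-5) - 1)/30 - 45/T) = 42 - 7*((-5*T - 1)*(1/30) - 45/T) = 42 - 7*((-1 - 5*T)*(1/30) - 45/T) = 42 - 7*((-1/30 - T/6) - 45/T) = 42 - 7*(-1/30 - 45/T - T/6) = 42 + (7/30 + 315/T + 7*T/6) = 1267/30 + 315/T + 7*T/6)
6629/R(P(0, -3), z(3, 5)) = 6629/(1267/30 + 315/(-3) + (7/6)*(-3)) = 6629/(1267/30 + 315*(-1/3) - 7/2) = 6629/(1267/30 - 105 - 7/2) = 6629/(-994/15) = 6629*(-15/994) = -14205/142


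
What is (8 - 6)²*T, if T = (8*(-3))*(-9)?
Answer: 864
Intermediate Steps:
T = 216 (T = -24*(-9) = 216)
(8 - 6)²*T = (8 - 6)²*216 = 2²*216 = 4*216 = 864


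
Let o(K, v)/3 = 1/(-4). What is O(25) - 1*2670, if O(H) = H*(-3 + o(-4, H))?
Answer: -11055/4 ≈ -2763.8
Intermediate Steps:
o(K, v) = -¾ (o(K, v) = 3*(1/(-4)) = 3*(1*(-¼)) = 3*(-¼) = -¾)
O(H) = -15*H/4 (O(H) = H*(-3 - ¾) = H*(-15/4) = -15*H/4)
O(25) - 1*2670 = -15/4*25 - 1*2670 = -375/4 - 2670 = -11055/4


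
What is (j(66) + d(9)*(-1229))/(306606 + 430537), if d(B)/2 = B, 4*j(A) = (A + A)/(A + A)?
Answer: -88487/2948572 ≈ -0.030010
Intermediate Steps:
j(A) = 1/4 (j(A) = ((A + A)/(A + A))/4 = ((2*A)/((2*A)))/4 = ((2*A)*(1/(2*A)))/4 = (1/4)*1 = 1/4)
d(B) = 2*B
(j(66) + d(9)*(-1229))/(306606 + 430537) = (1/4 + (2*9)*(-1229))/(306606 + 430537) = (1/4 + 18*(-1229))/737143 = (1/4 - 22122)*(1/737143) = -88487/4*1/737143 = -88487/2948572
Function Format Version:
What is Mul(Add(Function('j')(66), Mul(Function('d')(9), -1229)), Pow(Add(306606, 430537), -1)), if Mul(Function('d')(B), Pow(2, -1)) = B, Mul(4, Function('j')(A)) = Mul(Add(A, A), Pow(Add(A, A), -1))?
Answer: Rational(-88487, 2948572) ≈ -0.030010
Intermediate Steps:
Function('j')(A) = Rational(1, 4) (Function('j')(A) = Mul(Rational(1, 4), Mul(Add(A, A), Pow(Add(A, A), -1))) = Mul(Rational(1, 4), Mul(Mul(2, A), Pow(Mul(2, A), -1))) = Mul(Rational(1, 4), Mul(Mul(2, A), Mul(Rational(1, 2), Pow(A, -1)))) = Mul(Rational(1, 4), 1) = Rational(1, 4))
Function('d')(B) = Mul(2, B)
Mul(Add(Function('j')(66), Mul(Function('d')(9), -1229)), Pow(Add(306606, 430537), -1)) = Mul(Add(Rational(1, 4), Mul(Mul(2, 9), -1229)), Pow(Add(306606, 430537), -1)) = Mul(Add(Rational(1, 4), Mul(18, -1229)), Pow(737143, -1)) = Mul(Add(Rational(1, 4), -22122), Rational(1, 737143)) = Mul(Rational(-88487, 4), Rational(1, 737143)) = Rational(-88487, 2948572)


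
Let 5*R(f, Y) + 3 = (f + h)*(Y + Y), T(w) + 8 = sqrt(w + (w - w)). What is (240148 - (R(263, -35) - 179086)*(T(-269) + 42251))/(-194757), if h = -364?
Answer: -37528318949/973785 - 296121*I*sqrt(269)/324595 ≈ -38539.0 - 14.962*I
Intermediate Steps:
T(w) = -8 + sqrt(w) (T(w) = -8 + sqrt(w + (w - w)) = -8 + sqrt(w + 0) = -8 + sqrt(w))
R(f, Y) = -3/5 + 2*Y*(-364 + f)/5 (R(f, Y) = -3/5 + ((f - 364)*(Y + Y))/5 = -3/5 + ((-364 + f)*(2*Y))/5 = -3/5 + (2*Y*(-364 + f))/5 = -3/5 + 2*Y*(-364 + f)/5)
(240148 - (R(263, -35) - 179086)*(T(-269) + 42251))/(-194757) = (240148 - ((-3/5 - 728/5*(-35) + (2/5)*(-35)*263) - 179086)*((-8 + sqrt(-269)) + 42251))/(-194757) = (240148 - ((-3/5 + 5096 - 3682) - 179086)*((-8 + I*sqrt(269)) + 42251))*(-1/194757) = (240148 - (7067/5 - 179086)*(42243 + I*sqrt(269)))*(-1/194757) = (240148 - (-888363)*(42243 + I*sqrt(269))/5)*(-1/194757) = (240148 - (-37527118209/5 - 888363*I*sqrt(269)/5))*(-1/194757) = (240148 + (37527118209/5 + 888363*I*sqrt(269)/5))*(-1/194757) = (37528318949/5 + 888363*I*sqrt(269)/5)*(-1/194757) = -37528318949/973785 - 296121*I*sqrt(269)/324595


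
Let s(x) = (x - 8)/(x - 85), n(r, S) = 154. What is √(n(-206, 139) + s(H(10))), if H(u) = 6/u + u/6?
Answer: 20*√593198/1241 ≈ 12.412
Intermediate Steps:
H(u) = 6/u + u/6 (H(u) = 6/u + u*(⅙) = 6/u + u/6)
s(x) = (-8 + x)/(-85 + x)
√(n(-206, 139) + s(H(10))) = √(154 + (-8 + (6/10 + (⅙)*10))/(-85 + (6/10 + (⅙)*10))) = √(154 + (-8 + (6*(⅒) + 5/3))/(-85 + (6*(⅒) + 5/3))) = √(154 + (-8 + (⅗ + 5/3))/(-85 + (⅗ + 5/3))) = √(154 + (-8 + 34/15)/(-85 + 34/15)) = √(154 - 86/15/(-1241/15)) = √(154 - 15/1241*(-86/15)) = √(154 + 86/1241) = √(191200/1241) = 20*√593198/1241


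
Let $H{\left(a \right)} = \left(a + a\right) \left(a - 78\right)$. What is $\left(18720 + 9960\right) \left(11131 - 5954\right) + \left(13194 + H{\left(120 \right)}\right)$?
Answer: $148499634$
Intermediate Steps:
$H{\left(a \right)} = 2 a \left(-78 + a\right)$
$\left(18720 + 9960\right) \left(11131 - 5954\right) + \left(13194 + H{\left(120 \right)}\right) = \left(18720 + 9960\right) \left(11131 - 5954\right) + \left(13194 + 2 \cdot 120 \left(-78 + 120\right)\right) = 28680 \cdot 5177 + \left(13194 + 2 \cdot 120 \cdot 42\right) = 148476360 + \left(13194 + 10080\right) = 148476360 + 23274 = 148499634$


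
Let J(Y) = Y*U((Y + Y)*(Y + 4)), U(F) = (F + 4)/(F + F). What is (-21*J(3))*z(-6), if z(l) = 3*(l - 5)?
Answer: 2277/2 ≈ 1138.5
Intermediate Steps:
z(l) = -15 + 3*l (z(l) = 3*(-5 + l) = -15 + 3*l)
U(F) = (4 + F)/(2*F) (U(F) = (4 + F)/((2*F)) = (4 + F)*(1/(2*F)) = (4 + F)/(2*F))
J(Y) = (4 + 2*Y*(4 + Y))/(4*(4 + Y)) (J(Y) = Y*((4 + (Y + Y)*(Y + 4))/(2*(((Y + Y)*(Y + 4))))) = Y*((4 + (2*Y)*(4 + Y))/(2*(((2*Y)*(4 + Y))))) = Y*((4 + 2*Y*(4 + Y))/(2*((2*Y*(4 + Y))))) = Y*((1/(2*Y*(4 + Y)))*(4 + 2*Y*(4 + Y))/2) = Y*((4 + 2*Y*(4 + Y))/(4*Y*(4 + Y))) = (4 + 2*Y*(4 + Y))/(4*(4 + Y)))
(-21*J(3))*z(-6) = (-21*(2 + 3*(4 + 3))/(2*(4 + 3)))*(-15 + 3*(-6)) = (-21*(2 + 3*7)/(2*7))*(-15 - 18) = -21*(2 + 21)/(2*7)*(-33) = -21*23/(2*7)*(-33) = -21*23/14*(-33) = -69/2*(-33) = 2277/2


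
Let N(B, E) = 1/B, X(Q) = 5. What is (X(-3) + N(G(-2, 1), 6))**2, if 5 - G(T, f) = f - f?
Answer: 676/25 ≈ 27.040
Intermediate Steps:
G(T, f) = 5 (G(T, f) = 5 - (f - f) = 5 - 1*0 = 5 + 0 = 5)
(X(-3) + N(G(-2, 1), 6))**2 = (5 + 1/5)**2 = (26/5)**2 = 676/25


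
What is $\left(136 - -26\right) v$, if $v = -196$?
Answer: $-31752$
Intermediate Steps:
$\left(136 - -26\right) v = \left(136 - -26\right) \left(-196\right) = \left(136 + 26\right) \left(-196\right) = 162 \left(-196\right) = -31752$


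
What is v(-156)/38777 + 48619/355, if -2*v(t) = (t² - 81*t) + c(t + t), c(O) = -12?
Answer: 1878738563/13765835 ≈ 136.48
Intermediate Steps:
v(t) = 6 - t²/2 + 81*t/2 (v(t) = -((t² - 81*t) - 12)/2 = -(-12 + t² - 81*t)/2 = 6 - t²/2 + 81*t/2)
v(-156)/38777 + 48619/355 = (6 - ½*(-156)² + (81/2)*(-156))/38777 + 48619/355 = (6 - ½*24336 - 6318)*(1/38777) + 48619*(1/355) = (6 - 12168 - 6318)*(1/38777) + 48619/355 = -18480*1/38777 + 48619/355 = -18480/38777 + 48619/355 = 1878738563/13765835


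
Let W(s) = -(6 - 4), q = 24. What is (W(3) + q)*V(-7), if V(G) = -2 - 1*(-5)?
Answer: 66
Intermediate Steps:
V(G) = 3 (V(G) = -2 + 5 = 3)
W(s) = -2 (W(s) = -1*2 = -2)
(W(3) + q)*V(-7) = (-2 + 24)*3 = 22*3 = 66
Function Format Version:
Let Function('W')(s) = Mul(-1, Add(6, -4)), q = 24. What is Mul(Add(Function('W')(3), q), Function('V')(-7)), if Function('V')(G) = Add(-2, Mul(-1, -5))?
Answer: 66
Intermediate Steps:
Function('V')(G) = 3 (Function('V')(G) = Add(-2, 5) = 3)
Function('W')(s) = -2 (Function('W')(s) = Mul(-1, 2) = -2)
Mul(Add(Function('W')(3), q), Function('V')(-7)) = Mul(Add(-2, 24), 3) = Mul(22, 3) = 66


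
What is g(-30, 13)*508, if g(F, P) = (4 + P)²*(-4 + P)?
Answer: 1321308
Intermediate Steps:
g(-30, 13)*508 = ((4 + 13)²*(-4 + 13))*508 = (17²*9)*508 = (289*9)*508 = 2601*508 = 1321308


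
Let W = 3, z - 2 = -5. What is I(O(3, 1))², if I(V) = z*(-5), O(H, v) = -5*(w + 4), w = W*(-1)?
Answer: 225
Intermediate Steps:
z = -3 (z = 2 - 5 = -3)
w = -3 (w = 3*(-1) = -3)
O(H, v) = -5 (O(H, v) = -5*(-3 + 4) = -5*1 = -5)
I(V) = 15 (I(V) = -3*(-5) = 15)
I(O(3, 1))² = 15² = 225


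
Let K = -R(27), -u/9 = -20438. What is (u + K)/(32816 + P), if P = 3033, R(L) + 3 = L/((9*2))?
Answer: 367887/71698 ≈ 5.1311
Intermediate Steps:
u = 183942 (u = -9*(-20438) = 183942)
R(L) = -3 + L/18 (R(L) = -3 + L/((9*2)) = -3 + L/18)
K = 3/2 (K = -(-3 + (1/18)*27) = -(-3 + 3/2) = -1*(-3/2) = 3/2 ≈ 1.5000)
(u + K)/(32816 + P) = (183942 + 3/2)/(32816 + 3033) = (367887/2)/35849 = (367887/2)*(1/35849) = 367887/71698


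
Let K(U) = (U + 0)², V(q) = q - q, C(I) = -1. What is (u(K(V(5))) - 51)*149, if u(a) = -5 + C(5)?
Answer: -8493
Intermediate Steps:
V(q) = 0
K(U) = U²
u(a) = -6 (u(a) = -5 - 1 = -6)
(u(K(V(5))) - 51)*149 = (-6 - 51)*149 = -57*149 = -8493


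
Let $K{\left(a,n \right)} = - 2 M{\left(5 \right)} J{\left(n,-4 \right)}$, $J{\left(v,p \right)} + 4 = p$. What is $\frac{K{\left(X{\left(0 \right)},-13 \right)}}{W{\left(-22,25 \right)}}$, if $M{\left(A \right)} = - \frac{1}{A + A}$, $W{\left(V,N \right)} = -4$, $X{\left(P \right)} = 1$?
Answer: $\frac{2}{5} \approx 0.4$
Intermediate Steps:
$M{\left(A \right)} = - \frac{1}{2 A}$
$J{\left(v,p \right)} = -4 + p$
$K{\left(a,n \right)} = - \frac{8}{5}$ ($K{\left(a,n \right)} = - 2 \left(- \frac{1}{2 \cdot 5}\right) \left(-4 - 4\right) = - 2 \left(\left(- \frac{1}{2}\right) \frac{1}{5}\right) \left(-8\right) = \left(-2\right) \left(- \frac{1}{10}\right) \left(-8\right) = \frac{1}{5} \left(-8\right) = - \frac{8}{5}$)
$\frac{K{\left(X{\left(0 \right)},-13 \right)}}{W{\left(-22,25 \right)}} = - \frac{8}{5 \left(-4\right)} = \left(- \frac{8}{5}\right) \left(- \frac{1}{4}\right) = \frac{2}{5}$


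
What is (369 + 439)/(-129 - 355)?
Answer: -202/121 ≈ -1.6694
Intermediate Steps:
(369 + 439)/(-129 - 355) = 808/(-484) = 808*(-1/484) = -202/121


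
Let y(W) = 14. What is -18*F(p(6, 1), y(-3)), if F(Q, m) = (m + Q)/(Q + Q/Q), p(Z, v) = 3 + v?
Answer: -324/5 ≈ -64.800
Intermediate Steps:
F(Q, m) = (Q + m)/(1 + Q) (F(Q, m) = (Q + m)/(Q + 1) = (Q + m)/(1 + Q))
-18*F(p(6, 1), y(-3)) = -18*((3 + 1) + 14)/(1 + (3 + 1)) = -18*(4 + 14)/(1 + 4) = -18*18/5 = -324/5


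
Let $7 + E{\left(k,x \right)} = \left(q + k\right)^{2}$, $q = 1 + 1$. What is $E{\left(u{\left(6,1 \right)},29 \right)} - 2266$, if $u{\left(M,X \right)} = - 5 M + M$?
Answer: $-1789$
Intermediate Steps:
$u{\left(M,X \right)} = - 4 M$
$q = 2$
$E{\left(k,x \right)} = -7 + \left(2 + k\right)^{2}$
$E{\left(u{\left(6,1 \right)},29 \right)} - 2266 = \left(-7 + \left(2 - 24\right)^{2}\right) - 2266 = \left(-7 + \left(-22\right)^{2}\right) - 2266 = \left(-7 + 484\right) - 2266 = 477 - 2266 = -1789$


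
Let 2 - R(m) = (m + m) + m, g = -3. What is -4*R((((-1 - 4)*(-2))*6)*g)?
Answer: -2168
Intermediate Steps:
R(m) = 2 - 3*m (R(m) = 2 - ((m + m) + m) = 2 - (2*m + m) = 2 - 3*m)
-4*R((((-1 - 4)*(-2))*6)*g) = -4*(2 - 3*((-1 - 4)*(-2))*6*(-3)) = -4*(2 - 3*-5*(-2)*6*(-3)) = -4*(2 - 3*10*6*(-3)) = -4*(2 - 180*(-3)) = -4*(2 - 3*(-180)) = -4*(2 + 540) = -4*542 = -2168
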